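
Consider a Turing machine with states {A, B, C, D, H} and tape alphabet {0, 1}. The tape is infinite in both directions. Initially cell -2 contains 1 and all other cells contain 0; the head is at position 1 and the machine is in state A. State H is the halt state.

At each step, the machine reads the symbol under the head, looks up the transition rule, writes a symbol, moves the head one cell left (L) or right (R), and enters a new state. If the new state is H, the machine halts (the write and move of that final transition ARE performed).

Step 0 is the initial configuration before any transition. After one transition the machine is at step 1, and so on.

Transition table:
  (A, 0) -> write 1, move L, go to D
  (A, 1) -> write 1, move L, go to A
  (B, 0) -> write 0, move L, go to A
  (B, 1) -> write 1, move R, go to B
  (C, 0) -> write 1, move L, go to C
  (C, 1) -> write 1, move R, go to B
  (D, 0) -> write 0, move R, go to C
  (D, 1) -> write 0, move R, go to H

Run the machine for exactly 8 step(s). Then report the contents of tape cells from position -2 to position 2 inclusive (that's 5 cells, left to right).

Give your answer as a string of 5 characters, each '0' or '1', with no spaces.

Answer: 10110

Derivation:
Step 1: in state A at pos 1, read 0 -> (A,0)->write 1,move L,goto D. Now: state=D, head=0, tape[-3..2]=010010 (head:    ^)
Step 2: in state D at pos 0, read 0 -> (D,0)->write 0,move R,goto C. Now: state=C, head=1, tape[-3..2]=010010 (head:     ^)
Step 3: in state C at pos 1, read 1 -> (C,1)->write 1,move R,goto B. Now: state=B, head=2, tape[-3..3]=0100100 (head:      ^)
Step 4: in state B at pos 2, read 0 -> (B,0)->write 0,move L,goto A. Now: state=A, head=1, tape[-3..3]=0100100 (head:     ^)
Step 5: in state A at pos 1, read 1 -> (A,1)->write 1,move L,goto A. Now: state=A, head=0, tape[-3..3]=0100100 (head:    ^)
Step 6: in state A at pos 0, read 0 -> (A,0)->write 1,move L,goto D. Now: state=D, head=-1, tape[-3..3]=0101100 (head:   ^)
Step 7: in state D at pos -1, read 0 -> (D,0)->write 0,move R,goto C. Now: state=C, head=0, tape[-3..3]=0101100 (head:    ^)
Step 8: in state C at pos 0, read 1 -> (C,1)->write 1,move R,goto B. Now: state=B, head=1, tape[-3..3]=0101100 (head:     ^)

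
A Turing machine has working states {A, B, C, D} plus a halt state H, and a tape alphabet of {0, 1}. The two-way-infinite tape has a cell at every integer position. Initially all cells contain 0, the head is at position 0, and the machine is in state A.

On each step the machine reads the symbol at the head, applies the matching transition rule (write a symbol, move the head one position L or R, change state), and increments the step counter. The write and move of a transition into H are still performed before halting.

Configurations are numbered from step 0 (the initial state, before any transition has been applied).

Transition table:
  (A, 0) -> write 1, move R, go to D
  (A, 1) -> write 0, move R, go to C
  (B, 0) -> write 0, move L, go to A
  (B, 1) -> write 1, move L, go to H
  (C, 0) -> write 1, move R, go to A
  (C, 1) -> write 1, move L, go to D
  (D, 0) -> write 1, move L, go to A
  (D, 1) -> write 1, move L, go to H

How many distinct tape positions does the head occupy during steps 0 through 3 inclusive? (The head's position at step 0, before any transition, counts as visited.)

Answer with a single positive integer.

Step 1: in state A at pos 0, read 0 -> (A,0)->write 1,move R,goto D. Now: state=D, head=1, tape[-1..2]=0100 (head:   ^)
Step 2: in state D at pos 1, read 0 -> (D,0)->write 1,move L,goto A. Now: state=A, head=0, tape[-1..2]=0110 (head:  ^)
Step 3: in state A at pos 0, read 1 -> (A,1)->write 0,move R,goto C. Now: state=C, head=1, tape[-1..2]=0010 (head:   ^)
Head positions at steps 0..3: starting at 0, distinct positions visited = {0, 1} -> 2 position(s)

Answer: 2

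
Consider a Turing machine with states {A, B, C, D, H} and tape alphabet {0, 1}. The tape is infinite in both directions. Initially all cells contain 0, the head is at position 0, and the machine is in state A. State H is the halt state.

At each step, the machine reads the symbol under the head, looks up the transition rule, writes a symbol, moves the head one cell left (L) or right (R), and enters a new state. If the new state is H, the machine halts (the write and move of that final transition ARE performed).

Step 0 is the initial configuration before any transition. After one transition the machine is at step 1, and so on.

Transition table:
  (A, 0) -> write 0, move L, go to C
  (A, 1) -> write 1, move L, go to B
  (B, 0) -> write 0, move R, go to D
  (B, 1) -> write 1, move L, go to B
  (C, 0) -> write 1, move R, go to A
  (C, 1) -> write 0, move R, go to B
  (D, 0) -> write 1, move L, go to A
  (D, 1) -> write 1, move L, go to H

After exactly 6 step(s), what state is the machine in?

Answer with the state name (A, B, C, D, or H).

Answer: A

Derivation:
Step 1: in state A at pos 0, read 0 -> (A,0)->write 0,move L,goto C. Now: state=C, head=-1, tape[-2..1]=0000 (head:  ^)
Step 2: in state C at pos -1, read 0 -> (C,0)->write 1,move R,goto A. Now: state=A, head=0, tape[-2..1]=0100 (head:   ^)
Step 3: in state A at pos 0, read 0 -> (A,0)->write 0,move L,goto C. Now: state=C, head=-1, tape[-2..1]=0100 (head:  ^)
Step 4: in state C at pos -1, read 1 -> (C,1)->write 0,move R,goto B. Now: state=B, head=0, tape[-2..1]=0000 (head:   ^)
Step 5: in state B at pos 0, read 0 -> (B,0)->write 0,move R,goto D. Now: state=D, head=1, tape[-2..2]=00000 (head:    ^)
Step 6: in state D at pos 1, read 0 -> (D,0)->write 1,move L,goto A. Now: state=A, head=0, tape[-2..2]=00010 (head:   ^)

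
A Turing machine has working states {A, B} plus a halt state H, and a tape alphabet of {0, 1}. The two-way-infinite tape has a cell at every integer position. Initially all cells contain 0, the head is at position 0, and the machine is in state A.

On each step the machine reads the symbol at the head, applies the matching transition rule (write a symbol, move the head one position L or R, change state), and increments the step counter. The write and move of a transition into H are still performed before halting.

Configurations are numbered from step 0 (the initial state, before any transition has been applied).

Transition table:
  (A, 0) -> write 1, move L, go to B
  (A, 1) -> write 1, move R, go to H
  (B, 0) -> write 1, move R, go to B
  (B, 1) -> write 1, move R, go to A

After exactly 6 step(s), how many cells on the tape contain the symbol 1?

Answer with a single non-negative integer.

Answer: 3

Derivation:
Step 1: in state A at pos 0, read 0 -> (A,0)->write 1,move L,goto B. Now: state=B, head=-1, tape[-2..1]=0010 (head:  ^)
Step 2: in state B at pos -1, read 0 -> (B,0)->write 1,move R,goto B. Now: state=B, head=0, tape[-2..1]=0110 (head:   ^)
Step 3: in state B at pos 0, read 1 -> (B,1)->write 1,move R,goto A. Now: state=A, head=1, tape[-2..2]=01100 (head:    ^)
Step 4: in state A at pos 1, read 0 -> (A,0)->write 1,move L,goto B. Now: state=B, head=0, tape[-2..2]=01110 (head:   ^)
Step 5: in state B at pos 0, read 1 -> (B,1)->write 1,move R,goto A. Now: state=A, head=1, tape[-2..2]=01110 (head:    ^)
Step 6: in state A at pos 1, read 1 -> (A,1)->write 1,move R,goto H. Now: state=H, head=2, tape[-2..3]=011100 (head:     ^)
Cells containing 1 after step 6: {-1, 0, 1} -> 3 cell(s)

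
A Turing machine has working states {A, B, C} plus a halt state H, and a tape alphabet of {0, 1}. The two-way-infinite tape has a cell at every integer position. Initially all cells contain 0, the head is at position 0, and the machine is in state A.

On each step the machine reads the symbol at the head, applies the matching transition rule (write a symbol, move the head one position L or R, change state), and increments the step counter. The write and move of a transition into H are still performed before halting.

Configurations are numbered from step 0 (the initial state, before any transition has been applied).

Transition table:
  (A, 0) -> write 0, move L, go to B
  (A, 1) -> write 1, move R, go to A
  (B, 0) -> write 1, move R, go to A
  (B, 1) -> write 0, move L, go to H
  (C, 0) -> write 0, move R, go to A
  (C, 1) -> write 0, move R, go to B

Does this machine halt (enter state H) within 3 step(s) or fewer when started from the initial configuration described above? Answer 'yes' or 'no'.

Step 1: in state A at pos 0, read 0 -> (A,0)->write 0,move L,goto B. Now: state=B, head=-1, tape[-2..1]=0000 (head:  ^)
Step 2: in state B at pos -1, read 0 -> (B,0)->write 1,move R,goto A. Now: state=A, head=0, tape[-2..1]=0100 (head:   ^)
Step 3: in state A at pos 0, read 0 -> (A,0)->write 0,move L,goto B. Now: state=B, head=-1, tape[-2..1]=0100 (head:  ^)
After 3 step(s): state = B (not H) -> not halted within 3 -> no

Answer: no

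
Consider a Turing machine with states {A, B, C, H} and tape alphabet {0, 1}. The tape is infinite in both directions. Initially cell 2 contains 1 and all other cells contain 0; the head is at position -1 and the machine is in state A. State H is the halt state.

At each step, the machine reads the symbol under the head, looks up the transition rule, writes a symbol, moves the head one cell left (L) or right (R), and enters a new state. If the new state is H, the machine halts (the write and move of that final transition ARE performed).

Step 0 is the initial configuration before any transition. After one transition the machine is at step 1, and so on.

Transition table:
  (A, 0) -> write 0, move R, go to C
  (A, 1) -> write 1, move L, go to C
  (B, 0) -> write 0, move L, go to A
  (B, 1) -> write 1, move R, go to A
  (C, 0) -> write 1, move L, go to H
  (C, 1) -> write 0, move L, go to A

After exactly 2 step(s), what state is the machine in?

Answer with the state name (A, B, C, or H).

Step 1: in state A at pos -1, read 0 -> (A,0)->write 0,move R,goto C. Now: state=C, head=0, tape[-2..3]=000010 (head:   ^)
Step 2: in state C at pos 0, read 0 -> (C,0)->write 1,move L,goto H. Now: state=H, head=-1, tape[-2..3]=001010 (head:  ^)

Answer: H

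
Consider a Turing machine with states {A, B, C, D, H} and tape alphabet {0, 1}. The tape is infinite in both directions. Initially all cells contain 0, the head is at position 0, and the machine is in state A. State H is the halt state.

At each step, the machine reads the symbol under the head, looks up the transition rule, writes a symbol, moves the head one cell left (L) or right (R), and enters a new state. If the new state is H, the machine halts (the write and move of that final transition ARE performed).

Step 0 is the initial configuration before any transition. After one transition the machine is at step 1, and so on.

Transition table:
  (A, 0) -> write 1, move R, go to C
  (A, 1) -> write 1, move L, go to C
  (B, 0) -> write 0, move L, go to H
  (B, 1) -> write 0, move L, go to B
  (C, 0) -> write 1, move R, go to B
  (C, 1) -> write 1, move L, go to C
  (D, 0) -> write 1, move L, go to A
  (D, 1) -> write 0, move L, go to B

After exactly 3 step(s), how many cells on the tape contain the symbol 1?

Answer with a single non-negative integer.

Answer: 2

Derivation:
Step 1: in state A at pos 0, read 0 -> (A,0)->write 1,move R,goto C. Now: state=C, head=1, tape[-1..2]=0100 (head:   ^)
Step 2: in state C at pos 1, read 0 -> (C,0)->write 1,move R,goto B. Now: state=B, head=2, tape[-1..3]=01100 (head:    ^)
Step 3: in state B at pos 2, read 0 -> (B,0)->write 0,move L,goto H. Now: state=H, head=1, tape[-1..3]=01100 (head:   ^)
Cells containing 1 after step 3: {0, 1} -> 2 cell(s)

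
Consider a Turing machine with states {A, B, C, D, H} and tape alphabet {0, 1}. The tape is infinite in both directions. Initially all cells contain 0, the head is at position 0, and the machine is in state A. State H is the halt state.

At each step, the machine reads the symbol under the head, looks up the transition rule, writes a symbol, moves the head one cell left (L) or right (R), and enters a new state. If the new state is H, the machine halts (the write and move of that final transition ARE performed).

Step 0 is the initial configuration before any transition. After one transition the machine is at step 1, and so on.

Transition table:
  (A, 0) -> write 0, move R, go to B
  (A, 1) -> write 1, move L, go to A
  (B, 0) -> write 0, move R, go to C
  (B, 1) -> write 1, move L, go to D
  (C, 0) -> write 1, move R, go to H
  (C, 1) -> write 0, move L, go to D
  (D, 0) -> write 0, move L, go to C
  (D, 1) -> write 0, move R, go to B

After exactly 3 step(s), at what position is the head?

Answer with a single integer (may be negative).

Step 1: in state A at pos 0, read 0 -> (A,0)->write 0,move R,goto B. Now: state=B, head=1, tape[-1..2]=0000 (head:   ^)
Step 2: in state B at pos 1, read 0 -> (B,0)->write 0,move R,goto C. Now: state=C, head=2, tape[-1..3]=00000 (head:    ^)
Step 3: in state C at pos 2, read 0 -> (C,0)->write 1,move R,goto H. Now: state=H, head=3, tape[-1..4]=000100 (head:     ^)

Answer: 3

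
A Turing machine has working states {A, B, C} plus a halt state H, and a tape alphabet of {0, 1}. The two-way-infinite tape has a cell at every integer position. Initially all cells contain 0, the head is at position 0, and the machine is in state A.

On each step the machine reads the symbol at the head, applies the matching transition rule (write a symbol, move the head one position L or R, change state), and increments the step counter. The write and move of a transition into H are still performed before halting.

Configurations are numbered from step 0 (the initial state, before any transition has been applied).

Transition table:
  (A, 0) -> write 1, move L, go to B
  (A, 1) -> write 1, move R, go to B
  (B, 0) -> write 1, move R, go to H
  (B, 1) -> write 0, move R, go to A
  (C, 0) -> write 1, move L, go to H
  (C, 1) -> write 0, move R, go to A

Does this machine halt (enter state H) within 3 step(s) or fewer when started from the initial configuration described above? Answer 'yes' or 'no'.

Step 1: in state A at pos 0, read 0 -> (A,0)->write 1,move L,goto B. Now: state=B, head=-1, tape[-2..1]=0010 (head:  ^)
Step 2: in state B at pos -1, read 0 -> (B,0)->write 1,move R,goto H. Now: state=H, head=0, tape[-2..1]=0110 (head:   ^)
State H reached at step 2; 2 <= 3 -> yes

Answer: yes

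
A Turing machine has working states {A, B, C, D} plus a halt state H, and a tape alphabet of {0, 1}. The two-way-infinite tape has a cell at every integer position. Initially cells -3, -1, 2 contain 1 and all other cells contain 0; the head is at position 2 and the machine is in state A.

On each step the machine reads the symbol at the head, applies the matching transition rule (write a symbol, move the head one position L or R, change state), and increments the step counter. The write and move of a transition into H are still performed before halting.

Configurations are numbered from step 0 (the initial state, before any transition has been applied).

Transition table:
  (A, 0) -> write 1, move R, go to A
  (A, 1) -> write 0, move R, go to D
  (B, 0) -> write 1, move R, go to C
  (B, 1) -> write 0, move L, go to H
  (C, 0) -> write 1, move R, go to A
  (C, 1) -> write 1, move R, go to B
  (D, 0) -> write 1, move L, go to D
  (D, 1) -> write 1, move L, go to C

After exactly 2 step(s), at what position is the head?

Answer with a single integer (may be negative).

Answer: 2

Derivation:
Step 1: in state A at pos 2, read 1 -> (A,1)->write 0,move R,goto D. Now: state=D, head=3, tape[-4..4]=010100000 (head:        ^)
Step 2: in state D at pos 3, read 0 -> (D,0)->write 1,move L,goto D. Now: state=D, head=2, tape[-4..4]=010100010 (head:       ^)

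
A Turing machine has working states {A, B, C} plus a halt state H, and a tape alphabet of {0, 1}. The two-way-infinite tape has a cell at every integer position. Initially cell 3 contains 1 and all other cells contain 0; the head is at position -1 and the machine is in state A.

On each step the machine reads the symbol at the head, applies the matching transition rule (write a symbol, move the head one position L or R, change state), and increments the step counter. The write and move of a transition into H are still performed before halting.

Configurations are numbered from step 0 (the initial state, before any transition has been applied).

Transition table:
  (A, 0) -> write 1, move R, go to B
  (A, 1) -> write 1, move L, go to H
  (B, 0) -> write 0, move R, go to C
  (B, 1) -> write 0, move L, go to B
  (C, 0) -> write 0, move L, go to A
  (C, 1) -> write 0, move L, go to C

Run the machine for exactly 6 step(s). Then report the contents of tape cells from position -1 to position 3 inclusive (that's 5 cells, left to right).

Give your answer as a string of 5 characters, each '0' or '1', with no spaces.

Answer: 11001

Derivation:
Step 1: in state A at pos -1, read 0 -> (A,0)->write 1,move R,goto B. Now: state=B, head=0, tape[-2..4]=0100010 (head:   ^)
Step 2: in state B at pos 0, read 0 -> (B,0)->write 0,move R,goto C. Now: state=C, head=1, tape[-2..4]=0100010 (head:    ^)
Step 3: in state C at pos 1, read 0 -> (C,0)->write 0,move L,goto A. Now: state=A, head=0, tape[-2..4]=0100010 (head:   ^)
Step 4: in state A at pos 0, read 0 -> (A,0)->write 1,move R,goto B. Now: state=B, head=1, tape[-2..4]=0110010 (head:    ^)
Step 5: in state B at pos 1, read 0 -> (B,0)->write 0,move R,goto C. Now: state=C, head=2, tape[-2..4]=0110010 (head:     ^)
Step 6: in state C at pos 2, read 0 -> (C,0)->write 0,move L,goto A. Now: state=A, head=1, tape[-2..4]=0110010 (head:    ^)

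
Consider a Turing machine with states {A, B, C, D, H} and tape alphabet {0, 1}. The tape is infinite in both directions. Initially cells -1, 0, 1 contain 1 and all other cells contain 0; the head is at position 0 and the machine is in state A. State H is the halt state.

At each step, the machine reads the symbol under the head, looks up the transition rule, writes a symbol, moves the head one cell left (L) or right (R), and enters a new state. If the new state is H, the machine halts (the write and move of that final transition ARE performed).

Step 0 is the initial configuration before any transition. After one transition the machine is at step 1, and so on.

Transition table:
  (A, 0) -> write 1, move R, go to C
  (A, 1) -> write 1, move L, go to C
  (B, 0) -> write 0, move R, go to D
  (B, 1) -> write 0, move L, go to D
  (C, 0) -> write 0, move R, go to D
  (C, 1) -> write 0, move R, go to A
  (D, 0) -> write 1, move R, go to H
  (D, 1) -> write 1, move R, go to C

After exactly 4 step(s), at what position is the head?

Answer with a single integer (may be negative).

Answer: 0

Derivation:
Step 1: in state A at pos 0, read 1 -> (A,1)->write 1,move L,goto C. Now: state=C, head=-1, tape[-2..2]=01110 (head:  ^)
Step 2: in state C at pos -1, read 1 -> (C,1)->write 0,move R,goto A. Now: state=A, head=0, tape[-2..2]=00110 (head:   ^)
Step 3: in state A at pos 0, read 1 -> (A,1)->write 1,move L,goto C. Now: state=C, head=-1, tape[-2..2]=00110 (head:  ^)
Step 4: in state C at pos -1, read 0 -> (C,0)->write 0,move R,goto D. Now: state=D, head=0, tape[-2..2]=00110 (head:   ^)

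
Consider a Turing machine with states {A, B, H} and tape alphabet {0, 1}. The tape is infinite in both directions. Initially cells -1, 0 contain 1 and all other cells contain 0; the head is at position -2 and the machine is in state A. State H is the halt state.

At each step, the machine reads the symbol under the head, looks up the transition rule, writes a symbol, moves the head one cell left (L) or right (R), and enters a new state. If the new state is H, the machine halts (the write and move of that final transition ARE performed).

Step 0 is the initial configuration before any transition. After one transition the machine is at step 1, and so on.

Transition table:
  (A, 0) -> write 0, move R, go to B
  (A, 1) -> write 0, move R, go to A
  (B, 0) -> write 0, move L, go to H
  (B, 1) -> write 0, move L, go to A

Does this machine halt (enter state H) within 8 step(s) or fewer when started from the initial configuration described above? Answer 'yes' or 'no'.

Answer: yes

Derivation:
Step 1: in state A at pos -2, read 0 -> (A,0)->write 0,move R,goto B. Now: state=B, head=-1, tape[-3..1]=00110 (head:   ^)
Step 2: in state B at pos -1, read 1 -> (B,1)->write 0,move L,goto A. Now: state=A, head=-2, tape[-3..1]=00010 (head:  ^)
Step 3: in state A at pos -2, read 0 -> (A,0)->write 0,move R,goto B. Now: state=B, head=-1, tape[-3..1]=00010 (head:   ^)
Step 4: in state B at pos -1, read 0 -> (B,0)->write 0,move L,goto H. Now: state=H, head=-2, tape[-3..1]=00010 (head:  ^)
State H reached at step 4; 4 <= 8 -> yes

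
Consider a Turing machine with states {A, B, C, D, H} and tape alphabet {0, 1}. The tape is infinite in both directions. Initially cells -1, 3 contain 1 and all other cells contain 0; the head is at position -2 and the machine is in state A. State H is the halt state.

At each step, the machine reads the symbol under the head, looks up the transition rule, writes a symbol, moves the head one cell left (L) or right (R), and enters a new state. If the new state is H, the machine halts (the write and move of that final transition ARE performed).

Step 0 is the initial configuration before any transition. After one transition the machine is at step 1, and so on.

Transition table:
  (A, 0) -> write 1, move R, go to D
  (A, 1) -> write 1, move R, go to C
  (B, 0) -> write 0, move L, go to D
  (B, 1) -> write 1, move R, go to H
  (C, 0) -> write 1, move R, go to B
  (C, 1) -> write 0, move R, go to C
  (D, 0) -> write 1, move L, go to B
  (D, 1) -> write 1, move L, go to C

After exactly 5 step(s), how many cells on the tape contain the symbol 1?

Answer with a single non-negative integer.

Step 1: in state A at pos -2, read 0 -> (A,0)->write 1,move R,goto D. Now: state=D, head=-1, tape[-3..4]=01100010 (head:   ^)
Step 2: in state D at pos -1, read 1 -> (D,1)->write 1,move L,goto C. Now: state=C, head=-2, tape[-3..4]=01100010 (head:  ^)
Step 3: in state C at pos -2, read 1 -> (C,1)->write 0,move R,goto C. Now: state=C, head=-1, tape[-3..4]=00100010 (head:   ^)
Step 4: in state C at pos -1, read 1 -> (C,1)->write 0,move R,goto C. Now: state=C, head=0, tape[-3..4]=00000010 (head:    ^)
Step 5: in state C at pos 0, read 0 -> (C,0)->write 1,move R,goto B. Now: state=B, head=1, tape[-3..4]=00010010 (head:     ^)
Cells containing 1 after step 5: {0, 3} -> 2 cell(s)

Answer: 2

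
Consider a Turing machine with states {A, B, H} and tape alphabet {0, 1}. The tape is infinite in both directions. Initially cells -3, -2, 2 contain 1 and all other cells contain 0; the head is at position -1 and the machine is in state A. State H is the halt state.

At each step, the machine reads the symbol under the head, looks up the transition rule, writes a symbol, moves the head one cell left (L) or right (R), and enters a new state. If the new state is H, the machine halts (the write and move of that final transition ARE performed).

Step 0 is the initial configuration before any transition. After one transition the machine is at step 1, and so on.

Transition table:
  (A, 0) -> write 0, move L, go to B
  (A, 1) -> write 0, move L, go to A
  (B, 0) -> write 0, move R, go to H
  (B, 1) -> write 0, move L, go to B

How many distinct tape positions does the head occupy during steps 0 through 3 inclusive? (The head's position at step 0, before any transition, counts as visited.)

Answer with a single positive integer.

Step 1: in state A at pos -1, read 0 -> (A,0)->write 0,move L,goto B. Now: state=B, head=-2, tape[-4..3]=01100010 (head:   ^)
Step 2: in state B at pos -2, read 1 -> (B,1)->write 0,move L,goto B. Now: state=B, head=-3, tape[-4..3]=01000010 (head:  ^)
Step 3: in state B at pos -3, read 1 -> (B,1)->write 0,move L,goto B. Now: state=B, head=-4, tape[-5..3]=000000010 (head:  ^)
Head positions at steps 0..3: starting at -1, distinct positions visited = {-4, -3, -2, -1} -> 4 position(s)

Answer: 4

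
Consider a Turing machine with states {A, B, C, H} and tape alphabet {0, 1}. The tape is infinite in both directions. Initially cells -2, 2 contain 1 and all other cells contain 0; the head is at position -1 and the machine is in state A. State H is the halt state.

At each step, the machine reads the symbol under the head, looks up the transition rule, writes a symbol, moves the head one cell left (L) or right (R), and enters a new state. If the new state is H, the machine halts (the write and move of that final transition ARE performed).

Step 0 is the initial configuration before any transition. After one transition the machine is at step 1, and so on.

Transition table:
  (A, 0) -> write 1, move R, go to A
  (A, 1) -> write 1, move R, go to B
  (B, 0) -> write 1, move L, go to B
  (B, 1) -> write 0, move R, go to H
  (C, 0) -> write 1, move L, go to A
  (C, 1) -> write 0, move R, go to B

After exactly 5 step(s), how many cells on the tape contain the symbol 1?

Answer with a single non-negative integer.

Answer: 6

Derivation:
Step 1: in state A at pos -1, read 0 -> (A,0)->write 1,move R,goto A. Now: state=A, head=0, tape[-3..3]=0110010 (head:    ^)
Step 2: in state A at pos 0, read 0 -> (A,0)->write 1,move R,goto A. Now: state=A, head=1, tape[-3..3]=0111010 (head:     ^)
Step 3: in state A at pos 1, read 0 -> (A,0)->write 1,move R,goto A. Now: state=A, head=2, tape[-3..3]=0111110 (head:      ^)
Step 4: in state A at pos 2, read 1 -> (A,1)->write 1,move R,goto B. Now: state=B, head=3, tape[-3..4]=01111100 (head:       ^)
Step 5: in state B at pos 3, read 0 -> (B,0)->write 1,move L,goto B. Now: state=B, head=2, tape[-3..4]=01111110 (head:      ^)
Cells containing 1 after step 5: {-2, -1, 0, 1, 2, 3} -> 6 cell(s)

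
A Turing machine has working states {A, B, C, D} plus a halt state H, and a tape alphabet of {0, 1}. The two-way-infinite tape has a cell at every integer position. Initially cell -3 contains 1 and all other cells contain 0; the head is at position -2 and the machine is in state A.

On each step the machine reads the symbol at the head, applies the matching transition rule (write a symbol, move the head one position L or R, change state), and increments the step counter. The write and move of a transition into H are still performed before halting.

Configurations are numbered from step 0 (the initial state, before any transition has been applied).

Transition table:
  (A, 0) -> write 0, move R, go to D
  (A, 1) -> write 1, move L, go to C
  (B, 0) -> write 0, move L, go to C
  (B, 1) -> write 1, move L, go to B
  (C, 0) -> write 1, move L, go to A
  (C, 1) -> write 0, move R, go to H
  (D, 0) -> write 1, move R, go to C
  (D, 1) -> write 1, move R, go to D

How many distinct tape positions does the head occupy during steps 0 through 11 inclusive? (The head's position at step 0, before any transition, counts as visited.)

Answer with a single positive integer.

Answer: 6

Derivation:
Step 1: in state A at pos -2, read 0 -> (A,0)->write 0,move R,goto D. Now: state=D, head=-1, tape[-4..0]=01000 (head:    ^)
Step 2: in state D at pos -1, read 0 -> (D,0)->write 1,move R,goto C. Now: state=C, head=0, tape[-4..1]=010100 (head:     ^)
Step 3: in state C at pos 0, read 0 -> (C,0)->write 1,move L,goto A. Now: state=A, head=-1, tape[-4..1]=010110 (head:    ^)
Step 4: in state A at pos -1, read 1 -> (A,1)->write 1,move L,goto C. Now: state=C, head=-2, tape[-4..1]=010110 (head:   ^)
Step 5: in state C at pos -2, read 0 -> (C,0)->write 1,move L,goto A. Now: state=A, head=-3, tape[-4..1]=011110 (head:  ^)
Step 6: in state A at pos -3, read 1 -> (A,1)->write 1,move L,goto C. Now: state=C, head=-4, tape[-5..1]=0011110 (head:  ^)
Step 7: in state C at pos -4, read 0 -> (C,0)->write 1,move L,goto A. Now: state=A, head=-5, tape[-6..1]=00111110 (head:  ^)
Step 8: in state A at pos -5, read 0 -> (A,0)->write 0,move R,goto D. Now: state=D, head=-4, tape[-6..1]=00111110 (head:   ^)
Step 9: in state D at pos -4, read 1 -> (D,1)->write 1,move R,goto D. Now: state=D, head=-3, tape[-6..1]=00111110 (head:    ^)
Step 10: in state D at pos -3, read 1 -> (D,1)->write 1,move R,goto D. Now: state=D, head=-2, tape[-6..1]=00111110 (head:     ^)
Step 11: in state D at pos -2, read 1 -> (D,1)->write 1,move R,goto D. Now: state=D, head=-1, tape[-6..1]=00111110 (head:      ^)
Head positions at steps 0..11: starting at -2, distinct positions visited = {-5, -4, -3, -2, -1, 0} -> 6 position(s)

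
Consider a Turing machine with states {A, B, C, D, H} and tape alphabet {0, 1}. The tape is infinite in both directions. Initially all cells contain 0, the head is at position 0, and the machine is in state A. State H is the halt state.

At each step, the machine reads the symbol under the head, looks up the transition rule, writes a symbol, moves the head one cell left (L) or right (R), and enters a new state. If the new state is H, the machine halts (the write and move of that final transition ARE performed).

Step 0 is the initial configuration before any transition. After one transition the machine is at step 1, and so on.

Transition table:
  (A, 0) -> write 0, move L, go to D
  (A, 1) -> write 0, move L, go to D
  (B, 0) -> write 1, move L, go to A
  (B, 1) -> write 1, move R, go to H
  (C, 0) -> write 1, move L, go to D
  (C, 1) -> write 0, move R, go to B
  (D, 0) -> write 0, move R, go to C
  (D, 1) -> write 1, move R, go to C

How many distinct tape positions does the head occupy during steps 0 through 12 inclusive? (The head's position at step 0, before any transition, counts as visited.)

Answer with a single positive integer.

Answer: 4

Derivation:
Step 1: in state A at pos 0, read 0 -> (A,0)->write 0,move L,goto D. Now: state=D, head=-1, tape[-2..1]=0000 (head:  ^)
Step 2: in state D at pos -1, read 0 -> (D,0)->write 0,move R,goto C. Now: state=C, head=0, tape[-2..1]=0000 (head:   ^)
Step 3: in state C at pos 0, read 0 -> (C,0)->write 1,move L,goto D. Now: state=D, head=-1, tape[-2..1]=0010 (head:  ^)
Step 4: in state D at pos -1, read 0 -> (D,0)->write 0,move R,goto C. Now: state=C, head=0, tape[-2..1]=0010 (head:   ^)
Step 5: in state C at pos 0, read 1 -> (C,1)->write 0,move R,goto B. Now: state=B, head=1, tape[-2..2]=00000 (head:    ^)
Step 6: in state B at pos 1, read 0 -> (B,0)->write 1,move L,goto A. Now: state=A, head=0, tape[-2..2]=00010 (head:   ^)
Step 7: in state A at pos 0, read 0 -> (A,0)->write 0,move L,goto D. Now: state=D, head=-1, tape[-2..2]=00010 (head:  ^)
Step 8: in state D at pos -1, read 0 -> (D,0)->write 0,move R,goto C. Now: state=C, head=0, tape[-2..2]=00010 (head:   ^)
Step 9: in state C at pos 0, read 0 -> (C,0)->write 1,move L,goto D. Now: state=D, head=-1, tape[-2..2]=00110 (head:  ^)
Step 10: in state D at pos -1, read 0 -> (D,0)->write 0,move R,goto C. Now: state=C, head=0, tape[-2..2]=00110 (head:   ^)
Step 11: in state C at pos 0, read 1 -> (C,1)->write 0,move R,goto B. Now: state=B, head=1, tape[-2..2]=00010 (head:    ^)
Step 12: in state B at pos 1, read 1 -> (B,1)->write 1,move R,goto H. Now: state=H, head=2, tape[-2..3]=000100 (head:     ^)
Head positions at steps 0..12: starting at 0, distinct positions visited = {-1, 0, 1, 2} -> 4 position(s)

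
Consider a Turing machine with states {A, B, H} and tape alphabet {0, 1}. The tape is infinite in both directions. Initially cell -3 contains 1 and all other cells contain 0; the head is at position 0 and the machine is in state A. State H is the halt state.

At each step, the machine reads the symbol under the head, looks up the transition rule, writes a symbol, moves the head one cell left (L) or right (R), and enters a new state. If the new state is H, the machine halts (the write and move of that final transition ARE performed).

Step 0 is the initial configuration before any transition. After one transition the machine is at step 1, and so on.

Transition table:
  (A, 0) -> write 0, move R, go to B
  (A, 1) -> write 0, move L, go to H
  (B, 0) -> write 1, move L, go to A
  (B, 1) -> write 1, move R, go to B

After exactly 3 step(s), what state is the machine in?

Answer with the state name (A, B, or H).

Step 1: in state A at pos 0, read 0 -> (A,0)->write 0,move R,goto B. Now: state=B, head=1, tape[-4..2]=0100000 (head:      ^)
Step 2: in state B at pos 1, read 0 -> (B,0)->write 1,move L,goto A. Now: state=A, head=0, tape[-4..2]=0100010 (head:     ^)
Step 3: in state A at pos 0, read 0 -> (A,0)->write 0,move R,goto B. Now: state=B, head=1, tape[-4..2]=0100010 (head:      ^)

Answer: B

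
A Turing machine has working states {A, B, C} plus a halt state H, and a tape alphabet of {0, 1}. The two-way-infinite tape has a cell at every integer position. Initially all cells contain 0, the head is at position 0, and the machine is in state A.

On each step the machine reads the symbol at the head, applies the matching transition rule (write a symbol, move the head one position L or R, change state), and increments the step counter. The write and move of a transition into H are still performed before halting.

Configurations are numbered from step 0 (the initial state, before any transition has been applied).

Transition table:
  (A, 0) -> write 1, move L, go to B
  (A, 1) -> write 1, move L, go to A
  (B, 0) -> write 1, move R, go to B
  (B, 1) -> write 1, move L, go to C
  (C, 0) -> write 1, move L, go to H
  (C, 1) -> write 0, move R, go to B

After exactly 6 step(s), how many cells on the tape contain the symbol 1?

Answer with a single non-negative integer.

Step 1: in state A at pos 0, read 0 -> (A,0)->write 1,move L,goto B. Now: state=B, head=-1, tape[-2..1]=0010 (head:  ^)
Step 2: in state B at pos -1, read 0 -> (B,0)->write 1,move R,goto B. Now: state=B, head=0, tape[-2..1]=0110 (head:   ^)
Step 3: in state B at pos 0, read 1 -> (B,1)->write 1,move L,goto C. Now: state=C, head=-1, tape[-2..1]=0110 (head:  ^)
Step 4: in state C at pos -1, read 1 -> (C,1)->write 0,move R,goto B. Now: state=B, head=0, tape[-2..1]=0010 (head:   ^)
Step 5: in state B at pos 0, read 1 -> (B,1)->write 1,move L,goto C. Now: state=C, head=-1, tape[-2..1]=0010 (head:  ^)
Step 6: in state C at pos -1, read 0 -> (C,0)->write 1,move L,goto H. Now: state=H, head=-2, tape[-3..1]=00110 (head:  ^)
Cells containing 1 after step 6: {-1, 0} -> 2 cell(s)

Answer: 2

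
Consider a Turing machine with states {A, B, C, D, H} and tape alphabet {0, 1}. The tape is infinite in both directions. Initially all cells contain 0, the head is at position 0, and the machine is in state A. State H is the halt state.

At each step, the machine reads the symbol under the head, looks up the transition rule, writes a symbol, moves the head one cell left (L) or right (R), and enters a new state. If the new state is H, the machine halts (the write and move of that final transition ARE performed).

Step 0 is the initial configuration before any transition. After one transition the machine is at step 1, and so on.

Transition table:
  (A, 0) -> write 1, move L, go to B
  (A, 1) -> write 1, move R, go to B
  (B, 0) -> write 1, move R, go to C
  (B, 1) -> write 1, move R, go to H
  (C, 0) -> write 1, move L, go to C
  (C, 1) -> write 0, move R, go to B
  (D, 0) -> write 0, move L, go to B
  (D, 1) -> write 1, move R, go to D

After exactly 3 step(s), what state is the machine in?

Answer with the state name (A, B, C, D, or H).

Answer: B

Derivation:
Step 1: in state A at pos 0, read 0 -> (A,0)->write 1,move L,goto B. Now: state=B, head=-1, tape[-2..1]=0010 (head:  ^)
Step 2: in state B at pos -1, read 0 -> (B,0)->write 1,move R,goto C. Now: state=C, head=0, tape[-2..1]=0110 (head:   ^)
Step 3: in state C at pos 0, read 1 -> (C,1)->write 0,move R,goto B. Now: state=B, head=1, tape[-2..2]=01000 (head:    ^)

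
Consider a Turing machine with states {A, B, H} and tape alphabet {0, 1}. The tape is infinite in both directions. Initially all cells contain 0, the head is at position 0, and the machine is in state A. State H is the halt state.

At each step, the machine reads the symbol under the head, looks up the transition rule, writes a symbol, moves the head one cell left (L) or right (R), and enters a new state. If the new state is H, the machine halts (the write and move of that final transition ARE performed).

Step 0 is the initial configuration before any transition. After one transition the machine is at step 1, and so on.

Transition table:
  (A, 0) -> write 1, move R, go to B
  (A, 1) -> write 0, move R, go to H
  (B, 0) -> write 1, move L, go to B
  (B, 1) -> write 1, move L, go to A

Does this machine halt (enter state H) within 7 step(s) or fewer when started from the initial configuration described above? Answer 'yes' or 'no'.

Answer: yes

Derivation:
Step 1: in state A at pos 0, read 0 -> (A,0)->write 1,move R,goto B. Now: state=B, head=1, tape[-1..2]=0100 (head:   ^)
Step 2: in state B at pos 1, read 0 -> (B,0)->write 1,move L,goto B. Now: state=B, head=0, tape[-1..2]=0110 (head:  ^)
Step 3: in state B at pos 0, read 1 -> (B,1)->write 1,move L,goto A. Now: state=A, head=-1, tape[-2..2]=00110 (head:  ^)
Step 4: in state A at pos -1, read 0 -> (A,0)->write 1,move R,goto B. Now: state=B, head=0, tape[-2..2]=01110 (head:   ^)
Step 5: in state B at pos 0, read 1 -> (B,1)->write 1,move L,goto A. Now: state=A, head=-1, tape[-2..2]=01110 (head:  ^)
Step 6: in state A at pos -1, read 1 -> (A,1)->write 0,move R,goto H. Now: state=H, head=0, tape[-2..2]=00110 (head:   ^)
State H reached at step 6; 6 <= 7 -> yes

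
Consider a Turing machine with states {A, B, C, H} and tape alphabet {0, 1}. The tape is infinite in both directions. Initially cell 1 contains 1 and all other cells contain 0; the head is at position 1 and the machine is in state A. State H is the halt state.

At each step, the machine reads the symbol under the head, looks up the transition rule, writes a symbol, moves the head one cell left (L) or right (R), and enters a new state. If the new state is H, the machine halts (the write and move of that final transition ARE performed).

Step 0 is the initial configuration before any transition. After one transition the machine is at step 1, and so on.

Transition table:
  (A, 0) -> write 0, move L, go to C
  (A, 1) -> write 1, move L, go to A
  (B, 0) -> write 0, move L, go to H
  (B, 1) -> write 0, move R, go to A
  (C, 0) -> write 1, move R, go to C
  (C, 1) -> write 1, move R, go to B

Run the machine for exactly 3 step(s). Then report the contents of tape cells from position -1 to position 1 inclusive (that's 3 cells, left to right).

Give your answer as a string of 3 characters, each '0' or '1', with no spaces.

Answer: 101

Derivation:
Step 1: in state A at pos 1, read 1 -> (A,1)->write 1,move L,goto A. Now: state=A, head=0, tape[-1..2]=0010 (head:  ^)
Step 2: in state A at pos 0, read 0 -> (A,0)->write 0,move L,goto C. Now: state=C, head=-1, tape[-2..2]=00010 (head:  ^)
Step 3: in state C at pos -1, read 0 -> (C,0)->write 1,move R,goto C. Now: state=C, head=0, tape[-2..2]=01010 (head:   ^)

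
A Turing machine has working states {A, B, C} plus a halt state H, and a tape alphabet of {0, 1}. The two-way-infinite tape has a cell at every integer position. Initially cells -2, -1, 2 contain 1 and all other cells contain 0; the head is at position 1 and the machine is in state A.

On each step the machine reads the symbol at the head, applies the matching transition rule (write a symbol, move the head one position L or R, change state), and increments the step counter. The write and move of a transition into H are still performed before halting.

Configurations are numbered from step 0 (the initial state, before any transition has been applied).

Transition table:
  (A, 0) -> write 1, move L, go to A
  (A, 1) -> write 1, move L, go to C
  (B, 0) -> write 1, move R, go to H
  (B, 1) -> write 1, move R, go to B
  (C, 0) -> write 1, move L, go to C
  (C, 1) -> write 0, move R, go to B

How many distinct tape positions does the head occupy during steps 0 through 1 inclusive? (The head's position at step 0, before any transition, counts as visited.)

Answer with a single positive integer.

Step 1: in state A at pos 1, read 0 -> (A,0)->write 1,move L,goto A. Now: state=A, head=0, tape[-3..3]=0110110 (head:    ^)
Head positions at steps 0..1: starting at 1, distinct positions visited = {0, 1} -> 2 position(s)

Answer: 2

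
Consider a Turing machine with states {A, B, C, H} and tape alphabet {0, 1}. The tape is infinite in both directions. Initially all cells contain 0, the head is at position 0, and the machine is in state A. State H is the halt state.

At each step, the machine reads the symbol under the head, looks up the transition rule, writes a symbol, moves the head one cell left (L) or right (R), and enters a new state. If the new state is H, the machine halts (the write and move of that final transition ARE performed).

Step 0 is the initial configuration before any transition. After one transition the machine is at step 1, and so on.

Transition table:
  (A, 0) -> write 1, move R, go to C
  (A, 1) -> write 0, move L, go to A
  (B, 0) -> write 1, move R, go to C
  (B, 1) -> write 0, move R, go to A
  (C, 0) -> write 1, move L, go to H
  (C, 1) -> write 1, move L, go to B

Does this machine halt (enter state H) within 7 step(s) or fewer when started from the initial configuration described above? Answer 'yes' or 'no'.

Answer: yes

Derivation:
Step 1: in state A at pos 0, read 0 -> (A,0)->write 1,move R,goto C. Now: state=C, head=1, tape[-1..2]=0100 (head:   ^)
Step 2: in state C at pos 1, read 0 -> (C,0)->write 1,move L,goto H. Now: state=H, head=0, tape[-1..2]=0110 (head:  ^)
State H reached at step 2; 2 <= 7 -> yes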